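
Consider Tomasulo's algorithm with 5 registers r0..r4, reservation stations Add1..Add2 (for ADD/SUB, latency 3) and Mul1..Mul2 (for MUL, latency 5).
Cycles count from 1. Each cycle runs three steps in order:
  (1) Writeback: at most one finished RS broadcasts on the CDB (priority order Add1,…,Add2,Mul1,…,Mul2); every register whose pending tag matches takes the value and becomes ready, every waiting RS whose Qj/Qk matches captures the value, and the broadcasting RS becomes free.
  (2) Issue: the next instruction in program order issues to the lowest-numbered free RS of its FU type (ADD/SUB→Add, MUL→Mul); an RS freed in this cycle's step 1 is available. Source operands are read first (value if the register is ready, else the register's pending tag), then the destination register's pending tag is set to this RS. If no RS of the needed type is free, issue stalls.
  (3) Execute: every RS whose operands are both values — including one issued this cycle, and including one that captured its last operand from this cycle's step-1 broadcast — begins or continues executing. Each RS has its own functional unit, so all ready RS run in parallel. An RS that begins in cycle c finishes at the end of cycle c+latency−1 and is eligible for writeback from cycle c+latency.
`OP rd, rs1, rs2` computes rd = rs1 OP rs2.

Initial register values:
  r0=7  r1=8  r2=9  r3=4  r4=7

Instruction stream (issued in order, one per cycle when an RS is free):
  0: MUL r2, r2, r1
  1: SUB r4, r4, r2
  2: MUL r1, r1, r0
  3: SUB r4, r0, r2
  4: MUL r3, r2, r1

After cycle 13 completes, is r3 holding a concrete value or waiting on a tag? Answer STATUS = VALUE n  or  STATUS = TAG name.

STATUS = VALUE 4032

cycle 1: issue MUL r2<-Mul1 // r0:7,r1:8,r2:Mul1,r3:4,r4:7
cycle 2: issue SUB r4<-Add1 // r0:7,r1:8,r2:Mul1,r3:4,r4:Add1
cycle 3: issue MUL r1<-Mul2 // r0:7,r1:Mul2,r2:Mul1,r3:4,r4:Add1
cycle 4: issue SUB r4<-Add2 // r0:7,r1:Mul2,r2:Mul1,r3:4,r4:Add2
cycle 5: stall // r0:7,r1:Mul2,r2:Mul1,r3:4,r4:Add2
cycle 6: CDB Mul1=72; issue MUL r3<-Mul1 // r0:7,r1:Mul2,r2:72,r3:Mul1,r4:Add2
cycle 7: - // r0:7,r1:Mul2,r2:72,r3:Mul1,r4:Add2
cycle 8: CDB Mul2=56 // r0:7,r1:56,r2:72,r3:Mul1,r4:Add2
cycle 9: CDB Add1=-65 // r0:7,r1:56,r2:72,r3:Mul1,r4:Add2
cycle 10: CDB Add2=-65 // r0:7,r1:56,r2:72,r3:Mul1,r4:-65
cycle 11: - // r0:7,r1:56,r2:72,r3:Mul1,r4:-65
cycle 12: - // r0:7,r1:56,r2:72,r3:Mul1,r4:-65
cycle 13: CDB Mul1=4032 // r0:7,r1:56,r2:72,r3:4032,r4:-65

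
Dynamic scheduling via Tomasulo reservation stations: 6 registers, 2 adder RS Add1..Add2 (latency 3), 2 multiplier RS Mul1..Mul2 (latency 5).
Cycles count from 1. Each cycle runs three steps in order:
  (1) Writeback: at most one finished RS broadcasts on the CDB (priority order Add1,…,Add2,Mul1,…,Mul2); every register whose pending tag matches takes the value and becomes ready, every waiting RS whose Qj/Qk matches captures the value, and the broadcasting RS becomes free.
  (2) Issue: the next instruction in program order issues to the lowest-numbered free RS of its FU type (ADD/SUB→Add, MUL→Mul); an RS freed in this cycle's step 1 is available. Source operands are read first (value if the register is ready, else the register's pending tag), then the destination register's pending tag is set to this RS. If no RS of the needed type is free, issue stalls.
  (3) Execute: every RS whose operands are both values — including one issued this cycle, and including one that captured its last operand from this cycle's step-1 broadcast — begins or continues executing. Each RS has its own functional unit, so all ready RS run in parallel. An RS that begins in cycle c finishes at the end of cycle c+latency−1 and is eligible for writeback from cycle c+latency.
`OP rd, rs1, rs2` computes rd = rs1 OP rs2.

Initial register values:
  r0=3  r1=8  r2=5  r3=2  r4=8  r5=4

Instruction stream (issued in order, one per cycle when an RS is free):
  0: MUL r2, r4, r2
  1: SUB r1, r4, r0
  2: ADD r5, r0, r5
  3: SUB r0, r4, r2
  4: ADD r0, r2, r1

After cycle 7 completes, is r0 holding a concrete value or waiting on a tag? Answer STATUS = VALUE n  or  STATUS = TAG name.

c1: issue MUL r2<-Mul1 | r0:3,r1:8,r2:Mul1,r3:2,r4:8,r5:4
c2: issue SUB r1<-Add1 | r0:3,r1:Add1,r2:Mul1,r3:2,r4:8,r5:4
c3: issue ADD r5<-Add2 | r0:3,r1:Add1,r2:Mul1,r3:2,r4:8,r5:Add2
c4: stall | r0:3,r1:Add1,r2:Mul1,r3:2,r4:8,r5:Add2
c5: CDB Add1=5; issue SUB r0<-Add1 | r0:Add1,r1:5,r2:Mul1,r3:2,r4:8,r5:Add2
c6: CDB Add2=7; issue ADD r0<-Add2 | r0:Add2,r1:5,r2:Mul1,r3:2,r4:8,r5:7
c7: CDB Mul1=40 | r0:Add2,r1:5,r2:40,r3:2,r4:8,r5:7

STATUS = TAG Add2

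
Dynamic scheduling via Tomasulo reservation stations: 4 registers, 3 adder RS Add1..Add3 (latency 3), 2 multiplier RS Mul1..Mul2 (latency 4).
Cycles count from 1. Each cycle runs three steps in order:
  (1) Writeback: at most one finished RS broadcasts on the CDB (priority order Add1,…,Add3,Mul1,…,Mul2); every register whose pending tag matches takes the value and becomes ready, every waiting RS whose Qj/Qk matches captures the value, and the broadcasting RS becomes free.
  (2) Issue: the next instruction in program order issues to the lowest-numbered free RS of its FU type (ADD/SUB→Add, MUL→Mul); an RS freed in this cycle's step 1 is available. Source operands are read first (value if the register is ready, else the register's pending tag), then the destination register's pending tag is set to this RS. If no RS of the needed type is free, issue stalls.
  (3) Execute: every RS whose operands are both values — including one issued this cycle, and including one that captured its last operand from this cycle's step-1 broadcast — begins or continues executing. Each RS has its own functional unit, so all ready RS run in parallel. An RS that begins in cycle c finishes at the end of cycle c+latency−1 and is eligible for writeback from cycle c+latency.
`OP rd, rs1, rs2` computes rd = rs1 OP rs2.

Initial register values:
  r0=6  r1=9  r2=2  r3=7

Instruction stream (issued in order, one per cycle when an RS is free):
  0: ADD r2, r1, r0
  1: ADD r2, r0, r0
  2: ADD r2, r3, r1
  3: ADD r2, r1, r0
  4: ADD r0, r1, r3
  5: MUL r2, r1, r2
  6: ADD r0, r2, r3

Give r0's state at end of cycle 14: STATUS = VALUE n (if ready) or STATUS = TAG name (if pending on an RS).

  c1: issue ADD r2<-Add1  regs: r0:6,r1:9,r2:Add1,r3:7
  c2: issue ADD r2<-Add2  regs: r0:6,r1:9,r2:Add2,r3:7
  c3: issue ADD r2<-Add3  regs: r0:6,r1:9,r2:Add3,r3:7
  c4: CDB Add1=15; issue ADD r2<-Add1  regs: r0:6,r1:9,r2:Add1,r3:7
  c5: CDB Add2=12; issue ADD r0<-Add2  regs: r0:Add2,r1:9,r2:Add1,r3:7
  c6: CDB Add3=16; issue MUL r2<-Mul1  regs: r0:Add2,r1:9,r2:Mul1,r3:7
  c7: CDB Add1=15; issue ADD r0<-Add1  regs: r0:Add1,r1:9,r2:Mul1,r3:7
  c8: CDB Add2=16  regs: r0:Add1,r1:9,r2:Mul1,r3:7
  c9: -  regs: r0:Add1,r1:9,r2:Mul1,r3:7
  c10: -  regs: r0:Add1,r1:9,r2:Mul1,r3:7
  c11: CDB Mul1=135  regs: r0:Add1,r1:9,r2:135,r3:7
  c12: -  regs: r0:Add1,r1:9,r2:135,r3:7
  c13: -  regs: r0:Add1,r1:9,r2:135,r3:7
  c14: CDB Add1=142  regs: r0:142,r1:9,r2:135,r3:7

STATUS = VALUE 142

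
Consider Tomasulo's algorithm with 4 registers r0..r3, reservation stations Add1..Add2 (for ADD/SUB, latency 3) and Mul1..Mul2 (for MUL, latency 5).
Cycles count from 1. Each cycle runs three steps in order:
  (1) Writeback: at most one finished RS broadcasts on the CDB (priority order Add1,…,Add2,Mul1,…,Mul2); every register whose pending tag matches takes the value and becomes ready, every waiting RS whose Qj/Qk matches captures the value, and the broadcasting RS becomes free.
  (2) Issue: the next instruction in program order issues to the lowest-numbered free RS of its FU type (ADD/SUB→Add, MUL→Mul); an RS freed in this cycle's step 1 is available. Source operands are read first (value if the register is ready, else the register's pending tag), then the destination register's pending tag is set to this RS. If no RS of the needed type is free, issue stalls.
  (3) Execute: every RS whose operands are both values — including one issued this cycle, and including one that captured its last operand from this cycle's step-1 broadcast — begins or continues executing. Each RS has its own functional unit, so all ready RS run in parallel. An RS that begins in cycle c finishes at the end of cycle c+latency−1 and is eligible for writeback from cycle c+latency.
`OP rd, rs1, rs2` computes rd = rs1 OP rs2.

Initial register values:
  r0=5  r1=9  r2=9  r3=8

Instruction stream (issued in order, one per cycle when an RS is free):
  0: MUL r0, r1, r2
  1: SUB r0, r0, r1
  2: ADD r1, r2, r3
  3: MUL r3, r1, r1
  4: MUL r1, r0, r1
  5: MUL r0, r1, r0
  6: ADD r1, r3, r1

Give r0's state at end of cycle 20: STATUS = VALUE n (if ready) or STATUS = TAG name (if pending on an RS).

cycle 1: issue MUL r0<-Mul1 // r0:Mul1,r1:9,r2:9,r3:8
cycle 2: issue SUB r0<-Add1 // r0:Add1,r1:9,r2:9,r3:8
cycle 3: issue ADD r1<-Add2 // r0:Add1,r1:Add2,r2:9,r3:8
cycle 4: issue MUL r3<-Mul2 // r0:Add1,r1:Add2,r2:9,r3:Mul2
cycle 5: stall // r0:Add1,r1:Add2,r2:9,r3:Mul2
cycle 6: CDB Add2=17; stall // r0:Add1,r1:17,r2:9,r3:Mul2
cycle 7: CDB Mul1=81; issue MUL r1<-Mul1 // r0:Add1,r1:Mul1,r2:9,r3:Mul2
cycle 8: stall // r0:Add1,r1:Mul1,r2:9,r3:Mul2
cycle 9: stall // r0:Add1,r1:Mul1,r2:9,r3:Mul2
cycle 10: CDB Add1=72; stall // r0:72,r1:Mul1,r2:9,r3:Mul2
cycle 11: CDB Mul2=289; issue MUL r0<-Mul2 // r0:Mul2,r1:Mul1,r2:9,r3:289
cycle 12: issue ADD r1<-Add1 // r0:Mul2,r1:Add1,r2:9,r3:289
cycle 13: - // r0:Mul2,r1:Add1,r2:9,r3:289
cycle 14: - // r0:Mul2,r1:Add1,r2:9,r3:289
cycle 15: CDB Mul1=1224 // r0:Mul2,r1:Add1,r2:9,r3:289
cycle 16: - // r0:Mul2,r1:Add1,r2:9,r3:289
cycle 17: - // r0:Mul2,r1:Add1,r2:9,r3:289
cycle 18: CDB Add1=1513 // r0:Mul2,r1:1513,r2:9,r3:289
cycle 19: - // r0:Mul2,r1:1513,r2:9,r3:289
cycle 20: CDB Mul2=88128 // r0:88128,r1:1513,r2:9,r3:289

STATUS = VALUE 88128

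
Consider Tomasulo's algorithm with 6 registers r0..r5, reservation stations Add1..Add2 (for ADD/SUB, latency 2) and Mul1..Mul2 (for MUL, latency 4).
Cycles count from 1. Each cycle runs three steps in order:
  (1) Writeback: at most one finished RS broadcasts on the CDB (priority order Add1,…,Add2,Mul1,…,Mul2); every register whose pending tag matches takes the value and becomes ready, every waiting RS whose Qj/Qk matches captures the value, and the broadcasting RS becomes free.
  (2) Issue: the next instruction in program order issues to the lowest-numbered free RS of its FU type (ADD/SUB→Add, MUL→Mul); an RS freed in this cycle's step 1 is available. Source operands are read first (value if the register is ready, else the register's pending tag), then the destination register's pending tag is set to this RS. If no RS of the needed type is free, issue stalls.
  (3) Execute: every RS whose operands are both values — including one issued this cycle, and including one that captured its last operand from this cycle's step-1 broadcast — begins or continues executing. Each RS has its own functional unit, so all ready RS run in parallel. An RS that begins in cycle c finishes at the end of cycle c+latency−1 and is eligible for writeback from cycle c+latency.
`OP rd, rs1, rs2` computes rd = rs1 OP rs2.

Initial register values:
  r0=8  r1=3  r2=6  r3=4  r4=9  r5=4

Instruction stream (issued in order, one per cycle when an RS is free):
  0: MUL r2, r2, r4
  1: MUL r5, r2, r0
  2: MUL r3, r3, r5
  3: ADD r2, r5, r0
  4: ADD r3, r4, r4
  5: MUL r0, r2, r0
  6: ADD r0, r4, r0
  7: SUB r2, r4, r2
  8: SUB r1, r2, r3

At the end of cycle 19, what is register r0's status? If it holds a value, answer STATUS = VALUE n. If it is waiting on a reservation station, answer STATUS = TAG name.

  c1: issue MUL r2<-Mul1  regs: r0:8,r1:3,r2:Mul1,r3:4,r4:9,r5:4
  c2: issue MUL r5<-Mul2  regs: r0:8,r1:3,r2:Mul1,r3:4,r4:9,r5:Mul2
  c3: stall  regs: r0:8,r1:3,r2:Mul1,r3:4,r4:9,r5:Mul2
  c4: stall  regs: r0:8,r1:3,r2:Mul1,r3:4,r4:9,r5:Mul2
  c5: CDB Mul1=54; issue MUL r3<-Mul1  regs: r0:8,r1:3,r2:54,r3:Mul1,r4:9,r5:Mul2
  c6: issue ADD r2<-Add1  regs: r0:8,r1:3,r2:Add1,r3:Mul1,r4:9,r5:Mul2
  c7: issue ADD r3<-Add2  regs: r0:8,r1:3,r2:Add1,r3:Add2,r4:9,r5:Mul2
  c8: stall  regs: r0:8,r1:3,r2:Add1,r3:Add2,r4:9,r5:Mul2
  c9: CDB Add2=18; stall  regs: r0:8,r1:3,r2:Add1,r3:18,r4:9,r5:Mul2
  c10: CDB Mul2=432; issue MUL r0<-Mul2  regs: r0:Mul2,r1:3,r2:Add1,r3:18,r4:9,r5:432
  c11: issue ADD r0<-Add2  regs: r0:Add2,r1:3,r2:Add1,r3:18,r4:9,r5:432
  c12: CDB Add1=440; issue SUB r2<-Add1  regs: r0:Add2,r1:3,r2:Add1,r3:18,r4:9,r5:432
  c13: stall  regs: r0:Add2,r1:3,r2:Add1,r3:18,r4:9,r5:432
  c14: CDB Add1=-431; issue SUB r1<-Add1  regs: r0:Add2,r1:Add1,r2:-431,r3:18,r4:9,r5:432
  c15: CDB Mul1=1728  regs: r0:Add2,r1:Add1,r2:-431,r3:18,r4:9,r5:432
  c16: CDB Add1=-449  regs: r0:Add2,r1:-449,r2:-431,r3:18,r4:9,r5:432
  c17: CDB Mul2=3520  regs: r0:Add2,r1:-449,r2:-431,r3:18,r4:9,r5:432
  c18: -  regs: r0:Add2,r1:-449,r2:-431,r3:18,r4:9,r5:432
  c19: CDB Add2=3529  regs: r0:3529,r1:-449,r2:-431,r3:18,r4:9,r5:432

STATUS = VALUE 3529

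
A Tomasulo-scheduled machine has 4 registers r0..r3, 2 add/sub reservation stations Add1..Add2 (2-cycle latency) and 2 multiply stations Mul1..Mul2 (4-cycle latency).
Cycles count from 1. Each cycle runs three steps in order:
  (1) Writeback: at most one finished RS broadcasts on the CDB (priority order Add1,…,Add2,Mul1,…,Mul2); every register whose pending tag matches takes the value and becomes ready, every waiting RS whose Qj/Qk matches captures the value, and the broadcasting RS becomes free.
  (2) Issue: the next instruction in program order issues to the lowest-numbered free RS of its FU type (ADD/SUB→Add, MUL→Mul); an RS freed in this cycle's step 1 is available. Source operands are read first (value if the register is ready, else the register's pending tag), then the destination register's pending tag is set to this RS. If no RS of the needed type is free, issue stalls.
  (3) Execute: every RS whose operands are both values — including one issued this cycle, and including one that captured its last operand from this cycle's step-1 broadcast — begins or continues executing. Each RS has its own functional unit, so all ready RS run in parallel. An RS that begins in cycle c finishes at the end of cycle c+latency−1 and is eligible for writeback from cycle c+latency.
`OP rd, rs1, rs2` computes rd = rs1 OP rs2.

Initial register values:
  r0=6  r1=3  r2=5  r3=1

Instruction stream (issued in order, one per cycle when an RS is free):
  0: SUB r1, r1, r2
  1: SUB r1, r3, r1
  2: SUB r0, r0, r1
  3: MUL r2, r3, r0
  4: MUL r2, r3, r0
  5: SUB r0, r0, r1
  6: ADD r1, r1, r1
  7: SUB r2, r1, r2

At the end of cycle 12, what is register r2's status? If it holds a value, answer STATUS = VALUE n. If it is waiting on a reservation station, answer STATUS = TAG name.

cycle 1: issue SUB r1<-Add1 // r0:6,r1:Add1,r2:5,r3:1
cycle 2: issue SUB r1<-Add2 // r0:6,r1:Add2,r2:5,r3:1
cycle 3: CDB Add1=-2; issue SUB r0<-Add1 // r0:Add1,r1:Add2,r2:5,r3:1
cycle 4: issue MUL r2<-Mul1 // r0:Add1,r1:Add2,r2:Mul1,r3:1
cycle 5: CDB Add2=3; issue MUL r2<-Mul2 // r0:Add1,r1:3,r2:Mul2,r3:1
cycle 6: issue SUB r0<-Add2 // r0:Add2,r1:3,r2:Mul2,r3:1
cycle 7: CDB Add1=3; issue ADD r1<-Add1 // r0:Add2,r1:Add1,r2:Mul2,r3:1
cycle 8: stall // r0:Add2,r1:Add1,r2:Mul2,r3:1
cycle 9: CDB Add1=6; issue SUB r2<-Add1 // r0:Add2,r1:6,r2:Add1,r3:1
cycle 10: CDB Add2=0 // r0:0,r1:6,r2:Add1,r3:1
cycle 11: CDB Mul1=3 // r0:0,r1:6,r2:Add1,r3:1
cycle 12: CDB Mul2=3 // r0:0,r1:6,r2:Add1,r3:1

STATUS = TAG Add1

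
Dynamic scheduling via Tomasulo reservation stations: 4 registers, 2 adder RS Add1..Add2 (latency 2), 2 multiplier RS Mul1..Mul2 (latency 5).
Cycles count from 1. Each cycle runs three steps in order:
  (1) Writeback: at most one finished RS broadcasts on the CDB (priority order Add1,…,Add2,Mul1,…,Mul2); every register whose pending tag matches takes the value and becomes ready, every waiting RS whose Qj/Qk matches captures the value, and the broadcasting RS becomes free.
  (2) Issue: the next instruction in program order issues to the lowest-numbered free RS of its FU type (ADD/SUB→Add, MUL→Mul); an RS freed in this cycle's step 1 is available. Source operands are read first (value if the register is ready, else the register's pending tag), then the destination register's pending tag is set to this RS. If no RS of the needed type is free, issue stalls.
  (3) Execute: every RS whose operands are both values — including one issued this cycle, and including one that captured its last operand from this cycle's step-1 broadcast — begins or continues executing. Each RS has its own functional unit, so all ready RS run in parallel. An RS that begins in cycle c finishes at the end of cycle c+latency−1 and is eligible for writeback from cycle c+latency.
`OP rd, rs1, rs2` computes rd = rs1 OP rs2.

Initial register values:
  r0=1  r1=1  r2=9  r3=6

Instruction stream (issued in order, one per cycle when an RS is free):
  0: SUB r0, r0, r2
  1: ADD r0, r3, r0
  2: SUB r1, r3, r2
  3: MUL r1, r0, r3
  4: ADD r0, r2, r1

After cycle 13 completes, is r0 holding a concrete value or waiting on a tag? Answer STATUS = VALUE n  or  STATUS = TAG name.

STATUS = VALUE -3

  c1: issue SUB r0<-Add1  regs: r0:Add1,r1:1,r2:9,r3:6
  c2: issue ADD r0<-Add2  regs: r0:Add2,r1:1,r2:9,r3:6
  c3: CDB Add1=-8; issue SUB r1<-Add1  regs: r0:Add2,r1:Add1,r2:9,r3:6
  c4: issue MUL r1<-Mul1  regs: r0:Add2,r1:Mul1,r2:9,r3:6
  c5: CDB Add1=-3; issue ADD r0<-Add1  regs: r0:Add1,r1:Mul1,r2:9,r3:6
  c6: CDB Add2=-2  regs: r0:Add1,r1:Mul1,r2:9,r3:6
  c7: -  regs: r0:Add1,r1:Mul1,r2:9,r3:6
  c8: -  regs: r0:Add1,r1:Mul1,r2:9,r3:6
  c9: -  regs: r0:Add1,r1:Mul1,r2:9,r3:6
  c10: -  regs: r0:Add1,r1:Mul1,r2:9,r3:6
  c11: CDB Mul1=-12  regs: r0:Add1,r1:-12,r2:9,r3:6
  c12: -  regs: r0:Add1,r1:-12,r2:9,r3:6
  c13: CDB Add1=-3  regs: r0:-3,r1:-12,r2:9,r3:6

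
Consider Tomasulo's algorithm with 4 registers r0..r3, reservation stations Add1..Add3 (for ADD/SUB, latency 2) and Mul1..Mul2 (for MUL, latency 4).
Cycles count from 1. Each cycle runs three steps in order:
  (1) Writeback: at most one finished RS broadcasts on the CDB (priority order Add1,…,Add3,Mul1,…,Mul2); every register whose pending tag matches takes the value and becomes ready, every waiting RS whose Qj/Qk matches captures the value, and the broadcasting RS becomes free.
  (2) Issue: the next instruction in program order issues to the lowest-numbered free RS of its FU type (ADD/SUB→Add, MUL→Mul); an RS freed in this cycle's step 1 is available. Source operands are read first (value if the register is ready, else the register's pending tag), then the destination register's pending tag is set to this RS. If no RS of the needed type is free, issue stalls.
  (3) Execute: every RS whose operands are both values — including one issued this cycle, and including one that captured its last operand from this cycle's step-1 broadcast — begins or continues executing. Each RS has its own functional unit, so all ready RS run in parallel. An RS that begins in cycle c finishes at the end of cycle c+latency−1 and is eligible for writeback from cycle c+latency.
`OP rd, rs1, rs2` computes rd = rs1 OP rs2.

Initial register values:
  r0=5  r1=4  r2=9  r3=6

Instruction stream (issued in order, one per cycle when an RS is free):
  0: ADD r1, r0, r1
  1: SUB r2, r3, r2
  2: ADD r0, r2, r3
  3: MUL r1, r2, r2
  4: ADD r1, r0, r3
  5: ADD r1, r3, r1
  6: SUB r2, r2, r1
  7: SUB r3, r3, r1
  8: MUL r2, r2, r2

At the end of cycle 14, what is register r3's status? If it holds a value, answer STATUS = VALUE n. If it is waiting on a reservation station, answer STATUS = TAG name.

STATUS = VALUE -9

  c1: issue ADD r1<-Add1  regs: r0:5,r1:Add1,r2:9,r3:6
  c2: issue SUB r2<-Add2  regs: r0:5,r1:Add1,r2:Add2,r3:6
  c3: CDB Add1=9; issue ADD r0<-Add1  regs: r0:Add1,r1:9,r2:Add2,r3:6
  c4: CDB Add2=-3; issue MUL r1<-Mul1  regs: r0:Add1,r1:Mul1,r2:-3,r3:6
  c5: issue ADD r1<-Add2  regs: r0:Add1,r1:Add2,r2:-3,r3:6
  c6: CDB Add1=3; issue ADD r1<-Add1  regs: r0:3,r1:Add1,r2:-3,r3:6
  c7: issue SUB r2<-Add3  regs: r0:3,r1:Add1,r2:Add3,r3:6
  c8: CDB Add2=9; issue SUB r3<-Add2  regs: r0:3,r1:Add1,r2:Add3,r3:Add2
  c9: CDB Mul1=9; issue MUL r2<-Mul1  regs: r0:3,r1:Add1,r2:Mul1,r3:Add2
  c10: CDB Add1=15  regs: r0:3,r1:15,r2:Mul1,r3:Add2
  c11: -  regs: r0:3,r1:15,r2:Mul1,r3:Add2
  c12: CDB Add2=-9  regs: r0:3,r1:15,r2:Mul1,r3:-9
  c13: CDB Add3=-18  regs: r0:3,r1:15,r2:Mul1,r3:-9
  c14: -  regs: r0:3,r1:15,r2:Mul1,r3:-9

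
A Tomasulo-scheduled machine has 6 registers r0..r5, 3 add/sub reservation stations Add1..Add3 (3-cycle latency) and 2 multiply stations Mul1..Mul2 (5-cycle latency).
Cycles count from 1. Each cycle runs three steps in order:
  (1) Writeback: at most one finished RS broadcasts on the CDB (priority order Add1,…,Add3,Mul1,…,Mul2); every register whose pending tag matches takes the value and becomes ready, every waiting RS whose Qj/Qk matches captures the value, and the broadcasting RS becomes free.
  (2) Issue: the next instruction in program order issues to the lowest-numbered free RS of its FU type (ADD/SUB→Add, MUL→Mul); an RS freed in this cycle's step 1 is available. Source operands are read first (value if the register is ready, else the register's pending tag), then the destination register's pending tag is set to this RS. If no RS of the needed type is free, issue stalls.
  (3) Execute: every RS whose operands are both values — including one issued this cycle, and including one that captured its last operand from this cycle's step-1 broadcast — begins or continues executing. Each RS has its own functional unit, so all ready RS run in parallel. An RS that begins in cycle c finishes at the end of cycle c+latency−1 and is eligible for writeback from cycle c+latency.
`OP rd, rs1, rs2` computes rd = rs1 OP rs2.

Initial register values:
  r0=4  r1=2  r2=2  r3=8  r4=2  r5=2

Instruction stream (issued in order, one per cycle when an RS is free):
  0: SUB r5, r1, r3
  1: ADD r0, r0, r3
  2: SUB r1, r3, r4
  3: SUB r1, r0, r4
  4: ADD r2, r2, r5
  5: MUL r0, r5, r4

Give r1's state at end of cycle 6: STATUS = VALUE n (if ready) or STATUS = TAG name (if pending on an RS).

STATUS = TAG Add1

cycle 1: issue SUB r5<-Add1 // r0:4,r1:2,r2:2,r3:8,r4:2,r5:Add1
cycle 2: issue ADD r0<-Add2 // r0:Add2,r1:2,r2:2,r3:8,r4:2,r5:Add1
cycle 3: issue SUB r1<-Add3 // r0:Add2,r1:Add3,r2:2,r3:8,r4:2,r5:Add1
cycle 4: CDB Add1=-6; issue SUB r1<-Add1 // r0:Add2,r1:Add1,r2:2,r3:8,r4:2,r5:-6
cycle 5: CDB Add2=12; issue ADD r2<-Add2 // r0:12,r1:Add1,r2:Add2,r3:8,r4:2,r5:-6
cycle 6: CDB Add3=6; issue MUL r0<-Mul1 // r0:Mul1,r1:Add1,r2:Add2,r3:8,r4:2,r5:-6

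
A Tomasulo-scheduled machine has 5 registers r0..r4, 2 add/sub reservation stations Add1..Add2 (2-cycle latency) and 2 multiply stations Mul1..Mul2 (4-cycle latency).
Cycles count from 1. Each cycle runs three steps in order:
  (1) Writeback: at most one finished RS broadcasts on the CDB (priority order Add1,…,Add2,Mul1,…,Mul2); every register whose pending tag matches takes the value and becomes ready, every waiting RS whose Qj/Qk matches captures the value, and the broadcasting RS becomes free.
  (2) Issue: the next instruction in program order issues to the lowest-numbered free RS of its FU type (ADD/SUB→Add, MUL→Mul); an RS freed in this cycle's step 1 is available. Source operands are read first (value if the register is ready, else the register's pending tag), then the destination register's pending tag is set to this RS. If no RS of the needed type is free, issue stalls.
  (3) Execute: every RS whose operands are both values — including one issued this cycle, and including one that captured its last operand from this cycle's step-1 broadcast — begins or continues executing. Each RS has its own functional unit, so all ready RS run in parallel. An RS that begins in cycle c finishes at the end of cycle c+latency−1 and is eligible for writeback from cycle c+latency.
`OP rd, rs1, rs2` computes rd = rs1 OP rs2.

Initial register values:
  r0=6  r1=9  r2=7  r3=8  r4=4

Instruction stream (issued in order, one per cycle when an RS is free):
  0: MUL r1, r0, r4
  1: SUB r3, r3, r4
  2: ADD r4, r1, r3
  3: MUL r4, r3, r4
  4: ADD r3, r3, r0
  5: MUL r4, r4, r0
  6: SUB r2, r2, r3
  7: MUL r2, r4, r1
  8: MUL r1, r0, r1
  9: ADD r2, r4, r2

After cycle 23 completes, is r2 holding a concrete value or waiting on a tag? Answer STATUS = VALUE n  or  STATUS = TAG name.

STATUS = VALUE 16800

cycle 1: issue MUL r1<-Mul1 // r0:6,r1:Mul1,r2:7,r3:8,r4:4
cycle 2: issue SUB r3<-Add1 // r0:6,r1:Mul1,r2:7,r3:Add1,r4:4
cycle 3: issue ADD r4<-Add2 // r0:6,r1:Mul1,r2:7,r3:Add1,r4:Add2
cycle 4: CDB Add1=4; issue MUL r4<-Mul2 // r0:6,r1:Mul1,r2:7,r3:4,r4:Mul2
cycle 5: CDB Mul1=24; issue ADD r3<-Add1 // r0:6,r1:24,r2:7,r3:Add1,r4:Mul2
cycle 6: issue MUL r4<-Mul1 // r0:6,r1:24,r2:7,r3:Add1,r4:Mul1
cycle 7: CDB Add1=10; issue SUB r2<-Add1 // r0:6,r1:24,r2:Add1,r3:10,r4:Mul1
cycle 8: CDB Add2=28; stall // r0:6,r1:24,r2:Add1,r3:10,r4:Mul1
cycle 9: CDB Add1=-3; stall // r0:6,r1:24,r2:-3,r3:10,r4:Mul1
cycle 10: stall // r0:6,r1:24,r2:-3,r3:10,r4:Mul1
cycle 11: stall // r0:6,r1:24,r2:-3,r3:10,r4:Mul1
cycle 12: CDB Mul2=112; issue MUL r2<-Mul2 // r0:6,r1:24,r2:Mul2,r3:10,r4:Mul1
cycle 13: stall // r0:6,r1:24,r2:Mul2,r3:10,r4:Mul1
cycle 14: stall // r0:6,r1:24,r2:Mul2,r3:10,r4:Mul1
cycle 15: stall // r0:6,r1:24,r2:Mul2,r3:10,r4:Mul1
cycle 16: CDB Mul1=672; issue MUL r1<-Mul1 // r0:6,r1:Mul1,r2:Mul2,r3:10,r4:672
cycle 17: issue ADD r2<-Add1 // r0:6,r1:Mul1,r2:Add1,r3:10,r4:672
cycle 18: - // r0:6,r1:Mul1,r2:Add1,r3:10,r4:672
cycle 19: - // r0:6,r1:Mul1,r2:Add1,r3:10,r4:672
cycle 20: CDB Mul1=144 // r0:6,r1:144,r2:Add1,r3:10,r4:672
cycle 21: CDB Mul2=16128 // r0:6,r1:144,r2:Add1,r3:10,r4:672
cycle 22: - // r0:6,r1:144,r2:Add1,r3:10,r4:672
cycle 23: CDB Add1=16800 // r0:6,r1:144,r2:16800,r3:10,r4:672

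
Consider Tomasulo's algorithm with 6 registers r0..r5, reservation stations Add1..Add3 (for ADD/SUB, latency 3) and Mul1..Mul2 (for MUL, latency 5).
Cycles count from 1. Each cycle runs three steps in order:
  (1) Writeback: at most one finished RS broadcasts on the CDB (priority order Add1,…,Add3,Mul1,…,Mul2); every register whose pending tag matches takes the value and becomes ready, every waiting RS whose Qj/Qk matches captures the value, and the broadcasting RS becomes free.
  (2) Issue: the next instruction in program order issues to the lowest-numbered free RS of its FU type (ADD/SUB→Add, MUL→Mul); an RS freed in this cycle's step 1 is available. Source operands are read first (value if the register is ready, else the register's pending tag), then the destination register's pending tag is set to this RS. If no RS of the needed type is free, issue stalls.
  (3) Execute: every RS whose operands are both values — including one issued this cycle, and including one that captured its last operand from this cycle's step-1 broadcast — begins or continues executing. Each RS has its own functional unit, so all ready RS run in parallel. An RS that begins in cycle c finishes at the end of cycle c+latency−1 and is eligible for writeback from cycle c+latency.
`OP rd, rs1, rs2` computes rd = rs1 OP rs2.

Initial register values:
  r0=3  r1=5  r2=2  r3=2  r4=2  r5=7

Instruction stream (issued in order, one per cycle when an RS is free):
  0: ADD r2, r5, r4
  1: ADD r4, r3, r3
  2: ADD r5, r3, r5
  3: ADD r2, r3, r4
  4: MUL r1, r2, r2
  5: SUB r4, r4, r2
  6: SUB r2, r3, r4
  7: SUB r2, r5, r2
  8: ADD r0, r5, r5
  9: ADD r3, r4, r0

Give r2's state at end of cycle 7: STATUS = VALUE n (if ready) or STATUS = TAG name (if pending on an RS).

STATUS = TAG Add3

  c1: issue ADD r2<-Add1  regs: r0:3,r1:5,r2:Add1,r3:2,r4:2,r5:7
  c2: issue ADD r4<-Add2  regs: r0:3,r1:5,r2:Add1,r3:2,r4:Add2,r5:7
  c3: issue ADD r5<-Add3  regs: r0:3,r1:5,r2:Add1,r3:2,r4:Add2,r5:Add3
  c4: CDB Add1=9; issue ADD r2<-Add1  regs: r0:3,r1:5,r2:Add1,r3:2,r4:Add2,r5:Add3
  c5: CDB Add2=4; issue MUL r1<-Mul1  regs: r0:3,r1:Mul1,r2:Add1,r3:2,r4:4,r5:Add3
  c6: CDB Add3=9; issue SUB r4<-Add2  regs: r0:3,r1:Mul1,r2:Add1,r3:2,r4:Add2,r5:9
  c7: issue SUB r2<-Add3  regs: r0:3,r1:Mul1,r2:Add3,r3:2,r4:Add2,r5:9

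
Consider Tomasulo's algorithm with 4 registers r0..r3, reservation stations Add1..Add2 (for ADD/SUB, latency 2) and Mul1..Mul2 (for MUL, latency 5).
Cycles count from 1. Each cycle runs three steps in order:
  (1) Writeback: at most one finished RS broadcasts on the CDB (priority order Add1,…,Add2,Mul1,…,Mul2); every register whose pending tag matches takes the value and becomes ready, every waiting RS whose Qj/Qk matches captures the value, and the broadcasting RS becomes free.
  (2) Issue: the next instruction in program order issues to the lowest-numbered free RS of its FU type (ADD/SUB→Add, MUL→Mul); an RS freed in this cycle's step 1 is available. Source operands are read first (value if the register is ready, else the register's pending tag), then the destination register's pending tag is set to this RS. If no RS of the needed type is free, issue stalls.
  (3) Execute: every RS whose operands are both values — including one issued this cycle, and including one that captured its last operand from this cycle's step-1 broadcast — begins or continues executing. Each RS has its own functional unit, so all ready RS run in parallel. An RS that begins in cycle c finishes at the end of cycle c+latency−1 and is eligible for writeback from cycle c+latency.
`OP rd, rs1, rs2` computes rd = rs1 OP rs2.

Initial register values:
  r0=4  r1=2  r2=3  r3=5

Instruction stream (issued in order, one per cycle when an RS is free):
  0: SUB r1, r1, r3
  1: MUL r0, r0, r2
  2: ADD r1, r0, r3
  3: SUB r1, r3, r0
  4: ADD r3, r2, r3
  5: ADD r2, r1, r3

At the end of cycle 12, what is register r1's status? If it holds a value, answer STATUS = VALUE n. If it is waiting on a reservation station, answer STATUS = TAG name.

STATUS = VALUE -7

cycle 1: issue SUB r1<-Add1 // r0:4,r1:Add1,r2:3,r3:5
cycle 2: issue MUL r0<-Mul1 // r0:Mul1,r1:Add1,r2:3,r3:5
cycle 3: CDB Add1=-3; issue ADD r1<-Add1 // r0:Mul1,r1:Add1,r2:3,r3:5
cycle 4: issue SUB r1<-Add2 // r0:Mul1,r1:Add2,r2:3,r3:5
cycle 5: stall // r0:Mul1,r1:Add2,r2:3,r3:5
cycle 6: stall // r0:Mul1,r1:Add2,r2:3,r3:5
cycle 7: CDB Mul1=12; stall // r0:12,r1:Add2,r2:3,r3:5
cycle 8: stall // r0:12,r1:Add2,r2:3,r3:5
cycle 9: CDB Add1=17; issue ADD r3<-Add1 // r0:12,r1:Add2,r2:3,r3:Add1
cycle 10: CDB Add2=-7; issue ADD r2<-Add2 // r0:12,r1:-7,r2:Add2,r3:Add1
cycle 11: CDB Add1=8 // r0:12,r1:-7,r2:Add2,r3:8
cycle 12: - // r0:12,r1:-7,r2:Add2,r3:8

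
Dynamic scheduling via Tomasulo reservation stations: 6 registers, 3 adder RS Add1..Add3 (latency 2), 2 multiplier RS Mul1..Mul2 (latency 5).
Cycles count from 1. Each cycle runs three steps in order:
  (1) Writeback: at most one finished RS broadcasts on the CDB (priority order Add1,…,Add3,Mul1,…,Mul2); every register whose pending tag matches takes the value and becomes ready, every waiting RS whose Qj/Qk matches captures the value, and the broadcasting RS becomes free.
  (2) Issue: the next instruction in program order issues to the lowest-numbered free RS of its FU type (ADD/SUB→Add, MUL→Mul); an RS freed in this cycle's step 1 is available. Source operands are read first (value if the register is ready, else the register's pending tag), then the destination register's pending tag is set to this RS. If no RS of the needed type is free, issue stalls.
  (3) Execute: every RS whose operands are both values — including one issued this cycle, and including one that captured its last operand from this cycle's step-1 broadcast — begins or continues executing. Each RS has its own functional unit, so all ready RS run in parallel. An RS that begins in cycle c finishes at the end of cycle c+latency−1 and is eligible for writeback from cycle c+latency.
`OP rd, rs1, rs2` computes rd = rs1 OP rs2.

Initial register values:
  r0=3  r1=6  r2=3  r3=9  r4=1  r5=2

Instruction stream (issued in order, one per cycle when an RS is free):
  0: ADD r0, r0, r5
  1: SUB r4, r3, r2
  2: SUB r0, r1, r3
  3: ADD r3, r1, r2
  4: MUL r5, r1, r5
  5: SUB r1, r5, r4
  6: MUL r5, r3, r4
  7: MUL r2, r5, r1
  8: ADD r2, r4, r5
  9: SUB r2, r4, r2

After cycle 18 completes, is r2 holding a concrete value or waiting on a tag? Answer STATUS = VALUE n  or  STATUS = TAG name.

STATUS = VALUE -54

cycle 1: issue ADD r0<-Add1 // r0:Add1,r1:6,r2:3,r3:9,r4:1,r5:2
cycle 2: issue SUB r4<-Add2 // r0:Add1,r1:6,r2:3,r3:9,r4:Add2,r5:2
cycle 3: CDB Add1=5; issue SUB r0<-Add1 // r0:Add1,r1:6,r2:3,r3:9,r4:Add2,r5:2
cycle 4: CDB Add2=6; issue ADD r3<-Add2 // r0:Add1,r1:6,r2:3,r3:Add2,r4:6,r5:2
cycle 5: CDB Add1=-3; issue MUL r5<-Mul1 // r0:-3,r1:6,r2:3,r3:Add2,r4:6,r5:Mul1
cycle 6: CDB Add2=9; issue SUB r1<-Add1 // r0:-3,r1:Add1,r2:3,r3:9,r4:6,r5:Mul1
cycle 7: issue MUL r5<-Mul2 // r0:-3,r1:Add1,r2:3,r3:9,r4:6,r5:Mul2
cycle 8: stall // r0:-3,r1:Add1,r2:3,r3:9,r4:6,r5:Mul2
cycle 9: stall // r0:-3,r1:Add1,r2:3,r3:9,r4:6,r5:Mul2
cycle 10: CDB Mul1=12; issue MUL r2<-Mul1 // r0:-3,r1:Add1,r2:Mul1,r3:9,r4:6,r5:Mul2
cycle 11: issue ADD r2<-Add2 // r0:-3,r1:Add1,r2:Add2,r3:9,r4:6,r5:Mul2
cycle 12: CDB Add1=6; issue SUB r2<-Add1 // r0:-3,r1:6,r2:Add1,r3:9,r4:6,r5:Mul2
cycle 13: CDB Mul2=54 // r0:-3,r1:6,r2:Add1,r3:9,r4:6,r5:54
cycle 14: - // r0:-3,r1:6,r2:Add1,r3:9,r4:6,r5:54
cycle 15: CDB Add2=60 // r0:-3,r1:6,r2:Add1,r3:9,r4:6,r5:54
cycle 16: - // r0:-3,r1:6,r2:Add1,r3:9,r4:6,r5:54
cycle 17: CDB Add1=-54 // r0:-3,r1:6,r2:-54,r3:9,r4:6,r5:54
cycle 18: CDB Mul1=324 // r0:-3,r1:6,r2:-54,r3:9,r4:6,r5:54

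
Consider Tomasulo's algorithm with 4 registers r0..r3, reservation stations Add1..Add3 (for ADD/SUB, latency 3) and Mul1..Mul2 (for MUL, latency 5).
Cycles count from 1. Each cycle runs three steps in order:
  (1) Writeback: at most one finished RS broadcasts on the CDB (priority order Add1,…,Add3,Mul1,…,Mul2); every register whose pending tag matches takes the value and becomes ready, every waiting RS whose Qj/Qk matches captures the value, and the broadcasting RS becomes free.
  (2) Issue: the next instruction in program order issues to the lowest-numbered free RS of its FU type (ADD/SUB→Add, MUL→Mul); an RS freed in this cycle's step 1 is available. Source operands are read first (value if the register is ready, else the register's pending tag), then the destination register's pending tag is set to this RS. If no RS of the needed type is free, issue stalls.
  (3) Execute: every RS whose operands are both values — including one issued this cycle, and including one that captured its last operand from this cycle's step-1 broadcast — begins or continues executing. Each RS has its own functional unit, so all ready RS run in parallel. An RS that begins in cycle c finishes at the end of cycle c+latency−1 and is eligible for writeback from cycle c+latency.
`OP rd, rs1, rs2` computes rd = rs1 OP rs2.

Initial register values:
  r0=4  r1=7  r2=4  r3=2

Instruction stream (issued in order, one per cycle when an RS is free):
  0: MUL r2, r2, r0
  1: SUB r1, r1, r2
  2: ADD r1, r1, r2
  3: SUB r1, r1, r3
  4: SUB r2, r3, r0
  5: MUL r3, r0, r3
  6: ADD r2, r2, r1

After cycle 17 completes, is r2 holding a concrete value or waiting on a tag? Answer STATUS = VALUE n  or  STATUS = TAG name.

STATUS = TAG Add1

  c1: issue MUL r2<-Mul1  regs: r0:4,r1:7,r2:Mul1,r3:2
  c2: issue SUB r1<-Add1  regs: r0:4,r1:Add1,r2:Mul1,r3:2
  c3: issue ADD r1<-Add2  regs: r0:4,r1:Add2,r2:Mul1,r3:2
  c4: issue SUB r1<-Add3  regs: r0:4,r1:Add3,r2:Mul1,r3:2
  c5: stall  regs: r0:4,r1:Add3,r2:Mul1,r3:2
  c6: CDB Mul1=16; stall  regs: r0:4,r1:Add3,r2:16,r3:2
  c7: stall  regs: r0:4,r1:Add3,r2:16,r3:2
  c8: stall  regs: r0:4,r1:Add3,r2:16,r3:2
  c9: CDB Add1=-9; issue SUB r2<-Add1  regs: r0:4,r1:Add3,r2:Add1,r3:2
  c10: issue MUL r3<-Mul1  regs: r0:4,r1:Add3,r2:Add1,r3:Mul1
  c11: stall  regs: r0:4,r1:Add3,r2:Add1,r3:Mul1
  c12: CDB Add1=-2; issue ADD r2<-Add1  regs: r0:4,r1:Add3,r2:Add1,r3:Mul1
  c13: CDB Add2=7  regs: r0:4,r1:Add3,r2:Add1,r3:Mul1
  c14: -  regs: r0:4,r1:Add3,r2:Add1,r3:Mul1
  c15: CDB Mul1=8  regs: r0:4,r1:Add3,r2:Add1,r3:8
  c16: CDB Add3=5  regs: r0:4,r1:5,r2:Add1,r3:8
  c17: -  regs: r0:4,r1:5,r2:Add1,r3:8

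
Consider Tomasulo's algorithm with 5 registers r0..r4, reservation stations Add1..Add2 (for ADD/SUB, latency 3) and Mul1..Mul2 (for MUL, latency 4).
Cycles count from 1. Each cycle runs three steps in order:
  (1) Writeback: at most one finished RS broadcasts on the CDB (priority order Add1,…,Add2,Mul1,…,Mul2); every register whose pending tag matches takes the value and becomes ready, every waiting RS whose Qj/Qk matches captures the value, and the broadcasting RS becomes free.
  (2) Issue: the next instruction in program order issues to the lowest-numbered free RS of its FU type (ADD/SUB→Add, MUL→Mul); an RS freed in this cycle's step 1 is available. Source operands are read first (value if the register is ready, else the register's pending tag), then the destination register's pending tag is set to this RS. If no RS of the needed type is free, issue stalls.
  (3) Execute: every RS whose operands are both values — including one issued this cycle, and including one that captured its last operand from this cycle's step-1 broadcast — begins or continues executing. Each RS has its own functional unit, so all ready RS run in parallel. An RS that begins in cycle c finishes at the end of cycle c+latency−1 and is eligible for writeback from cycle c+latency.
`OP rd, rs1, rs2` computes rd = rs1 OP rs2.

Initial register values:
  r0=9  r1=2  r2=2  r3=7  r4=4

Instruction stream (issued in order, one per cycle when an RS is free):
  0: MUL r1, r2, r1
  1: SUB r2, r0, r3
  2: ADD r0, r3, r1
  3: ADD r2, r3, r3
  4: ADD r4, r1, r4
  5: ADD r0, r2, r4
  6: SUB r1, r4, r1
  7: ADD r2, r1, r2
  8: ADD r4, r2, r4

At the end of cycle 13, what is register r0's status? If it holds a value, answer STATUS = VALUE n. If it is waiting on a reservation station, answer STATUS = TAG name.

STATUS = TAG Add2

cycle 1: issue MUL r1<-Mul1 // r0:9,r1:Mul1,r2:2,r3:7,r4:4
cycle 2: issue SUB r2<-Add1 // r0:9,r1:Mul1,r2:Add1,r3:7,r4:4
cycle 3: issue ADD r0<-Add2 // r0:Add2,r1:Mul1,r2:Add1,r3:7,r4:4
cycle 4: stall // r0:Add2,r1:Mul1,r2:Add1,r3:7,r4:4
cycle 5: CDB Add1=2; issue ADD r2<-Add1 // r0:Add2,r1:Mul1,r2:Add1,r3:7,r4:4
cycle 6: CDB Mul1=4; stall // r0:Add2,r1:4,r2:Add1,r3:7,r4:4
cycle 7: stall // r0:Add2,r1:4,r2:Add1,r3:7,r4:4
cycle 8: CDB Add1=14; issue ADD r4<-Add1 // r0:Add2,r1:4,r2:14,r3:7,r4:Add1
cycle 9: CDB Add2=11; issue ADD r0<-Add2 // r0:Add2,r1:4,r2:14,r3:7,r4:Add1
cycle 10: stall // r0:Add2,r1:4,r2:14,r3:7,r4:Add1
cycle 11: CDB Add1=8; issue SUB r1<-Add1 // r0:Add2,r1:Add1,r2:14,r3:7,r4:8
cycle 12: stall // r0:Add2,r1:Add1,r2:14,r3:7,r4:8
cycle 13: stall // r0:Add2,r1:Add1,r2:14,r3:7,r4:8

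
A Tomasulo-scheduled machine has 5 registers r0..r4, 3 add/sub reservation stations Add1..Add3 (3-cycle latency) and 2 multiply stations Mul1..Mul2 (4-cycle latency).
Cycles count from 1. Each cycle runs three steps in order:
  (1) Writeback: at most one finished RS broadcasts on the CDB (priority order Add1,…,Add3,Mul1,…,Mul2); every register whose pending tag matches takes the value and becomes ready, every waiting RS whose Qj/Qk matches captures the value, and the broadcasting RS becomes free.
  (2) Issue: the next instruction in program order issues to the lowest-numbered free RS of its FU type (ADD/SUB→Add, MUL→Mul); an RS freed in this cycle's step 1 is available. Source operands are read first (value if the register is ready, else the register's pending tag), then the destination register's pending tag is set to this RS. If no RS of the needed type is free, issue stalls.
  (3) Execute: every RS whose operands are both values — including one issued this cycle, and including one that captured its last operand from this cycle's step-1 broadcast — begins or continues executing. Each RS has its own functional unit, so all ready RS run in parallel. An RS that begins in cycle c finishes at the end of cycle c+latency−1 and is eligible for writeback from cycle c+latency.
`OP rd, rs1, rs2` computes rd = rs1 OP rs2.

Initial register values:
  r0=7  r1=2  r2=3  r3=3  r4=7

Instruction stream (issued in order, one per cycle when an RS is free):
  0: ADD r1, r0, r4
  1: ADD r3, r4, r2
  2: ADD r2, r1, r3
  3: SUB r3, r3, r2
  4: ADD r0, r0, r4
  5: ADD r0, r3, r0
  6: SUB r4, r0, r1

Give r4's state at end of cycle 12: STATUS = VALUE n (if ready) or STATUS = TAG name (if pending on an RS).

  c1: issue ADD r1<-Add1  regs: r0:7,r1:Add1,r2:3,r3:3,r4:7
  c2: issue ADD r3<-Add2  regs: r0:7,r1:Add1,r2:3,r3:Add2,r4:7
  c3: issue ADD r2<-Add3  regs: r0:7,r1:Add1,r2:Add3,r3:Add2,r4:7
  c4: CDB Add1=14; issue SUB r3<-Add1  regs: r0:7,r1:14,r2:Add3,r3:Add1,r4:7
  c5: CDB Add2=10; issue ADD r0<-Add2  regs: r0:Add2,r1:14,r2:Add3,r3:Add1,r4:7
  c6: stall  regs: r0:Add2,r1:14,r2:Add3,r3:Add1,r4:7
  c7: stall  regs: r0:Add2,r1:14,r2:Add3,r3:Add1,r4:7
  c8: CDB Add2=14; issue ADD r0<-Add2  regs: r0:Add2,r1:14,r2:Add3,r3:Add1,r4:7
  c9: CDB Add3=24; issue SUB r4<-Add3  regs: r0:Add2,r1:14,r2:24,r3:Add1,r4:Add3
  c10: -  regs: r0:Add2,r1:14,r2:24,r3:Add1,r4:Add3
  c11: -  regs: r0:Add2,r1:14,r2:24,r3:Add1,r4:Add3
  c12: CDB Add1=-14  regs: r0:Add2,r1:14,r2:24,r3:-14,r4:Add3

STATUS = TAG Add3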